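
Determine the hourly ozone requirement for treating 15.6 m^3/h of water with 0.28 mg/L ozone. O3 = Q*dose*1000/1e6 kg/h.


O3 demand (mg/h) = Q * dose * 1000 = 15.6 * 0.28 * 1000 = 4368 mg/h
Convert mg to kg: 4368 / 1e6 = 0.004368 kg/h

0.004368 kg/h


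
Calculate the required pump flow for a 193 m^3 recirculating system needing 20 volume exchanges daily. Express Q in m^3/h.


Daily recirculation volume = 193 m^3 * 20 = 3860 m^3/day
Flow rate Q = daily volume / 24 h = 3860 / 24 = 160.833 m^3/h

160.833 m^3/h


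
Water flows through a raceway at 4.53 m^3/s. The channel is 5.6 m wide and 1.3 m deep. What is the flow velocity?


Cross-sectional area = W * d = 5.6 * 1.3 = 7.28 m^2
Velocity = Q / A = 4.53 / 7.28 = 0.622253 m/s

0.622253 m/s


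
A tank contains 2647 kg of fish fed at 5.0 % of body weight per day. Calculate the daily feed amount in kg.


Feeding rate fraction = 5.0% / 100 = 0.05
Daily feed = 2647 kg * 0.05 = 132.35 kg/day

132.35 kg/day


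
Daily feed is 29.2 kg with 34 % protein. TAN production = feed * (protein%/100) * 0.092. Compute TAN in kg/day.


Protein in feed = 29.2 * 34/100 = 9.928 kg/day
TAN = protein * 0.092 = 9.928 * 0.092 = 0.913376 kg/day

0.913376 kg/day


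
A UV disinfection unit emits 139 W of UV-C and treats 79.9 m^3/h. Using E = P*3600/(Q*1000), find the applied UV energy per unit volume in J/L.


Energy delivered per hour = 139 W * 3600 s = 500400 J/h
Volume treated per hour = 79.9 m^3/h * 1000 = 79900 L/h
dose = 500400 / 79900 = 6.26283 J/L

6.26283 J/L


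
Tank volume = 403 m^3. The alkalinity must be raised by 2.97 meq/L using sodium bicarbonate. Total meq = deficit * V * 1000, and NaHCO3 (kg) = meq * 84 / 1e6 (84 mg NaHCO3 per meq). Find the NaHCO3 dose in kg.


Tank volume in L = 403 m^3 * 1000 = 403000 L
Total meq required = 2.97 meq/L * 403000 L = 1196910 meq
NaHCO3 mass = 1196910 meq * 84 mg/meq / 1e6 = 100.54 kg

100.54 kg


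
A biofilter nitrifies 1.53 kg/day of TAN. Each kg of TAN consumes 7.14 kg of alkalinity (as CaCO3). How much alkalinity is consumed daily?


Alkalinity factor: 7.14 kg CaCO3 consumed per kg TAN nitrified
alk = 1.53 kg TAN * 7.14 = 10.9242 kg CaCO3/day

10.9242 kg CaCO3/day


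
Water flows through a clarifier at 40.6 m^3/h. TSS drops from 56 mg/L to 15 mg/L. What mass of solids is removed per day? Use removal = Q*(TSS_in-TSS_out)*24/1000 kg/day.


Concentration drop: TSS_in - TSS_out = 56 - 15 = 41 mg/L
Hourly solids removed = Q * dTSS = 40.6 m^3/h * 41 mg/L = 1664.6 g/h  (m^3/h * mg/L = g/h)
Daily solids removed = 1664.6 * 24 = 39950.4 g/day
Convert g to kg: 39950.4 / 1000 = 39.9504 kg/day

39.9504 kg/day


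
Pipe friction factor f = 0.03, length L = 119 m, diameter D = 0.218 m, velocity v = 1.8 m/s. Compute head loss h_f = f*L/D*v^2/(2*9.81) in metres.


v^2 = 1.8^2 = 3.24 m^2/s^2
L/D = 119/0.218 = 545.87156
h_f = f*(L/D)*v^2/(2g) = 0.03 * 545.87156 * 3.24 / 19.62 = 2.70432 m

2.70432 m


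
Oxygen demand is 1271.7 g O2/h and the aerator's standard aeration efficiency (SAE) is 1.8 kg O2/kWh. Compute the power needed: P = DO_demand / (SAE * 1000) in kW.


SAE in g O2/kWh = 1.8 * 1000 = 1800 g/kWh
P = DO_demand / SAE_g = 1271.7 / 1800 = 0.7065 kW

0.7065 kW


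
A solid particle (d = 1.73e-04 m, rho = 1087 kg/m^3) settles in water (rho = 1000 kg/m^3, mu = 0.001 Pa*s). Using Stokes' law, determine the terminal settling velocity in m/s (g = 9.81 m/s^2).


Density difference: rho_p - rho_f = 1087 - 1000 = 87 kg/m^3
d^2 = (1.73e-04)^2 = 2.9929e-08 m^2
Numerator = (rho_p - rho_f) * g * d^2 = 87 * 9.81 * 2.9929e-08 = 2.5543504e-05
Denominator = 18 * mu = 18 * 0.001 = 0.018
v_s = 2.5543504e-05 / 0.018 = 0.00141908 m/s
Check: Re = rho_f * v_s * d / mu = 1000 * 0.00141908 * 1.73e-04 / 0.001 = 0.246 < 1, so Stokes' law applies.

0.00141908 m/s


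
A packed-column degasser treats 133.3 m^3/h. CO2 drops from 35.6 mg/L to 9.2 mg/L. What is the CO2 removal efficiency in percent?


CO2_out / CO2_in = 9.2 / 35.6 = 0.25842697
Fraction remaining = 0.25842697
efficiency = (1 - 0.25842697) * 100 = 74.1573 %

74.1573 %


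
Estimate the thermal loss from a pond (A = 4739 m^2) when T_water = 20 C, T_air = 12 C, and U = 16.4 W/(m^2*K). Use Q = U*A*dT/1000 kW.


Temperature difference dT = 20 - 12 = 8 K
Heat loss (W) = U * A * dT = 16.4 * 4739 * 8 = 621756.8 W
Convert to kW: 621756.8 / 1000 = 621.7568 kW

621.7568 kW


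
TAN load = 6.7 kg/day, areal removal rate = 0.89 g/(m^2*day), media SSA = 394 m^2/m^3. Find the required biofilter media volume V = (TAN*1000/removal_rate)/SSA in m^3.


A = 6.7*1000 / 0.89 = 7528.0899 m^2
V = 7528.0899 / 394 = 19.1068

19.1068 m^3


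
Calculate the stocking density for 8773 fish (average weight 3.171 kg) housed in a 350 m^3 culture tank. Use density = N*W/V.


Total biomass = 8773 fish * 3.171 kg = 27819.183 kg
Density = total biomass / volume = 27819.183 / 350 = 79.4834 kg/m^3

79.4834 kg/m^3


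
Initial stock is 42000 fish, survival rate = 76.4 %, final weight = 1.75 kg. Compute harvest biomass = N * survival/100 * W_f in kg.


Survivors = 42000 * 76.4/100 = 32088 fish
Harvest biomass = survivors * W_f = 32088 * 1.75 = 56154 kg

56154 kg


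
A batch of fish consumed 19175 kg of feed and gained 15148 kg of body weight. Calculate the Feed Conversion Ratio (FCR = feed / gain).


FCR = feed consumed / weight gained
FCR = 19175 kg / 15148 kg = 1.26584

1.26584


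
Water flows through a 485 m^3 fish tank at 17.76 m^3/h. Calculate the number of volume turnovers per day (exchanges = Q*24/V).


Daily flow volume = 17.76 m^3/h * 24 h = 426.24 m^3/day
Exchanges = daily flow / tank volume = 426.24 / 485 = 0.878845 exchanges/day

0.878845 exchanges/day


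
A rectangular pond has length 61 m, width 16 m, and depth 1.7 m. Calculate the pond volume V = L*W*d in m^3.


Base area = L * W = 61 * 16 = 976 m^2
Volume = area * depth = 976 * 1.7 = 1659.2 m^3

1659.2 m^3


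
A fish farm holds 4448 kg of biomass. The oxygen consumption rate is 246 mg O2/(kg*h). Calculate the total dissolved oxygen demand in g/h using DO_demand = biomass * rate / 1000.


Total O2 consumption (mg/h) = 4448 kg * 246 mg/(kg*h) = 1094208 mg/h
Convert to g/h: 1094208 / 1000 = 1094.208 g/h

1094.208 g/h


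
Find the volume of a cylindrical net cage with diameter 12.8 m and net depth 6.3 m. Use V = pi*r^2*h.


r = d/2 = 12.8/2 = 6.4 m
Base area = pi*r^2 = pi*6.4^2 = 128.67964 m^2
Volume = 128.67964 * 6.3 = 810.682 m^3

810.682 m^3


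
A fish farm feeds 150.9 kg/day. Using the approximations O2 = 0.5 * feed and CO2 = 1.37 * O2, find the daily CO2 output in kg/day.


O2 = 150.9 * 0.5 = 75.45
CO2 = 75.45 * 1.37 = 103.3665

103.3665 kg/day


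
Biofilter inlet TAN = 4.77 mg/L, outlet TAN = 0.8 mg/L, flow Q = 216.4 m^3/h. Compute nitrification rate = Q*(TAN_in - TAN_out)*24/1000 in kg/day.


Concentration drop: TAN_in - TAN_out = 4.77 - 0.8 = 3.97 mg/L
Hourly TAN removed = Q * dTAN = 216.4 m^3/h * 3.97 mg/L = 859.108 g/h  (m^3/h * mg/L = g/h)
Daily TAN removed = 859.108 * 24 = 20618.592 g/day
Convert to kg/day: 20618.592 / 1000 = 20.618592 kg/day

20.618592 kg/day


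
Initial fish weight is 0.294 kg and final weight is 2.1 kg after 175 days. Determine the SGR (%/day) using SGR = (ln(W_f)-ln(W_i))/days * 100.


ln(W_f) = ln(2.1) = 0.74193734
ln(W_i) = ln(0.294) = -1.2241755
ln(W_f) - ln(W_i) = 0.74193734 - -1.2241755 = 1.9661128
SGR = 1.9661128 / 175 * 100 = 1.12349 %/day

1.12349 %/day


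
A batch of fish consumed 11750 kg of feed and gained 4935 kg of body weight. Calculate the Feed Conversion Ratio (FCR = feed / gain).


FCR = feed consumed / weight gained
FCR = 11750 kg / 4935 kg = 2.38095

2.38095


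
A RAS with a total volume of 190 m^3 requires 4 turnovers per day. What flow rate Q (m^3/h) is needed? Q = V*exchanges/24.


Daily recirculation volume = 190 m^3 * 4 = 760 m^3/day
Flow rate Q = daily volume / 24 h = 760 / 24 = 31.6667 m^3/h

31.6667 m^3/h


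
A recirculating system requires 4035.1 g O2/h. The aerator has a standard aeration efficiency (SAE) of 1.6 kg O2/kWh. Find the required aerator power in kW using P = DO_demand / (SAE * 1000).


SAE in g O2/kWh = 1.6 * 1000 = 1600 g/kWh
P = DO_demand / SAE_g = 4035.1 / 1600 = 2.52194 kW

2.52194 kW


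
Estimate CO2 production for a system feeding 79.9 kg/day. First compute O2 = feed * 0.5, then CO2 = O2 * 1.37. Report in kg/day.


O2 = 79.9 * 0.5 = 39.95
CO2 = 39.95 * 1.37 = 54.7315

54.7315 kg/day


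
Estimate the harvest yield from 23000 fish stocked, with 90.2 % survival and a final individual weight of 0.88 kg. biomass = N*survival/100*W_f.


Survivors = 23000 * 90.2/100 = 20746 fish
Harvest biomass = survivors * W_f = 20746 * 0.88 = 18256.48 kg

18256.48 kg


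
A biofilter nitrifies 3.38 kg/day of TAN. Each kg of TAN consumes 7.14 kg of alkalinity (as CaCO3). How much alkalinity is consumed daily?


Alkalinity factor: 7.14 kg CaCO3 consumed per kg TAN nitrified
alk = 3.38 kg TAN * 7.14 = 24.1332 kg CaCO3/day

24.1332 kg CaCO3/day


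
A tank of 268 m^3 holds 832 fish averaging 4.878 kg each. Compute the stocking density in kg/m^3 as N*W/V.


Total biomass = 832 fish * 4.878 kg = 4058.496 kg
Density = total biomass / volume = 4058.496 / 268 = 15.1436 kg/m^3

15.1436 kg/m^3


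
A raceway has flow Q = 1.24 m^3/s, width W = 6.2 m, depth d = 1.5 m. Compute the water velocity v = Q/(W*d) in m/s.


Cross-sectional area = W * d = 6.2 * 1.5 = 9.3 m^2
Velocity = Q / A = 1.24 / 9.3 = 0.133333 m/s

0.133333 m/s


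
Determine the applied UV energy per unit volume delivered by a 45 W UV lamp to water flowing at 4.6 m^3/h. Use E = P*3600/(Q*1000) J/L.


Energy delivered per hour = 45 W * 3600 s = 162000 J/h
Volume treated per hour = 4.6 m^3/h * 1000 = 4600 L/h
dose = 162000 / 4600 = 35.2174 J/L

35.2174 J/L


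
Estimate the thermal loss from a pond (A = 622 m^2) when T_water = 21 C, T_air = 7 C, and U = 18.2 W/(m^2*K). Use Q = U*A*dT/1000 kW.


Temperature difference dT = 21 - 7 = 14 K
Heat loss (W) = U * A * dT = 18.2 * 622 * 14 = 158485.6 W
Convert to kW: 158485.6 / 1000 = 158.4856 kW

158.4856 kW


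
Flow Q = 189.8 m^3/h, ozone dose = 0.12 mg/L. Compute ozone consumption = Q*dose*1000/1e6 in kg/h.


O3 demand (mg/h) = Q * dose * 1000 = 189.8 * 0.12 * 1000 = 22776 mg/h
Convert mg to kg: 22776 / 1e6 = 0.022776 kg/h

0.022776 kg/h


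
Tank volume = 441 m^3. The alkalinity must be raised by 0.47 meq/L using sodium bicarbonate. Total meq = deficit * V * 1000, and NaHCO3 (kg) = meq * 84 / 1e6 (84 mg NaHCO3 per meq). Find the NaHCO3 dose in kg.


Tank volume in L = 441 m^3 * 1000 = 441000 L
Total meq required = 0.47 meq/L * 441000 L = 207270 meq
NaHCO3 mass = 207270 meq * 84 mg/meq / 1e6 = 17.4107 kg

17.4107 kg


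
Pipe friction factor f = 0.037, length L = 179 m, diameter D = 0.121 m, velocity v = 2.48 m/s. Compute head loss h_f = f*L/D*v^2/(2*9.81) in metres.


v^2 = 2.48^2 = 6.1504 m^2/s^2
L/D = 179/0.121 = 1479.3388
h_f = f*(L/D)*v^2/(2g) = 0.037 * 1479.3388 * 6.1504 / 19.62 = 17.1583 m

17.1583 m


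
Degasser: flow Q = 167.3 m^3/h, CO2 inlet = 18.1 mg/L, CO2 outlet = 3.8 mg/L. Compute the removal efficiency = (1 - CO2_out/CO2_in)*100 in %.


CO2_out / CO2_in = 3.8 / 18.1 = 0.20994475
Fraction remaining = 0.20994475
efficiency = (1 - 0.20994475) * 100 = 79.0055 %

79.0055 %


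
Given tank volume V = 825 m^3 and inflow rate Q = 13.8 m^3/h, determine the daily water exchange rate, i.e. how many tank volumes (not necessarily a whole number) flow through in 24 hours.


Daily flow volume = 13.8 m^3/h * 24 h = 331.2 m^3/day
Exchanges = daily flow / tank volume = 331.2 / 825 = 0.401455 exchanges/day

0.401455 exchanges/day


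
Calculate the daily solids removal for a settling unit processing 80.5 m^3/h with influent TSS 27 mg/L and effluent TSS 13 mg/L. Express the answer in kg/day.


Concentration drop: TSS_in - TSS_out = 27 - 13 = 14 mg/L
Hourly solids removed = Q * dTSS = 80.5 m^3/h * 14 mg/L = 1127 g/h  (m^3/h * mg/L = g/h)
Daily solids removed = 1127 * 24 = 27048 g/day
Convert g to kg: 27048 / 1000 = 27.048 kg/day

27.048 kg/day


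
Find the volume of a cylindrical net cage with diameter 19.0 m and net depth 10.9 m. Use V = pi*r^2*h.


r = d/2 = 19.0/2 = 9.5 m
Base area = pi*r^2 = pi*9.5^2 = 283.52874 m^2
Volume = 283.52874 * 10.9 = 3090.46 m^3

3090.46 m^3


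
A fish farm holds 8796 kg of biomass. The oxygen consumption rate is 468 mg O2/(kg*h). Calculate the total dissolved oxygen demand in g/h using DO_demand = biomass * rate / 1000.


Total O2 consumption (mg/h) = 8796 kg * 468 mg/(kg*h) = 4116528 mg/h
Convert to g/h: 4116528 / 1000 = 4116.528 g/h

4116.528 g/h


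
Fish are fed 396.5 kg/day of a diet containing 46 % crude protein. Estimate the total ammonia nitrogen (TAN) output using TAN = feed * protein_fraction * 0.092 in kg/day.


Protein in feed = 396.5 * 46/100 = 182.39 kg/day
TAN = protein * 0.092 = 182.39 * 0.092 = 16.77988 kg/day

16.77988 kg/day


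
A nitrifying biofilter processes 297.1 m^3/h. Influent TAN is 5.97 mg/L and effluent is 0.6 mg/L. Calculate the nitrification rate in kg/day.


Concentration drop: TAN_in - TAN_out = 5.97 - 0.6 = 5.37 mg/L
Hourly TAN removed = Q * dTAN = 297.1 m^3/h * 5.37 mg/L = 1595.427 g/h  (m^3/h * mg/L = g/h)
Daily TAN removed = 1595.427 * 24 = 38290.248 g/day
Convert to kg/day: 38290.248 / 1000 = 38.290248 kg/day

38.290248 kg/day


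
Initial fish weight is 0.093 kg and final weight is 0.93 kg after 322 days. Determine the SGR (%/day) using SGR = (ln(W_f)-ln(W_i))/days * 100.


ln(W_f) = ln(0.93) = -0.072570693
ln(W_i) = ln(0.093) = -2.3751558
ln(W_f) - ln(W_i) = -0.072570693 - -2.3751558 = 2.3025851
SGR = 2.3025851 / 322 * 100 = 0.715089 %/day

0.715089 %/day


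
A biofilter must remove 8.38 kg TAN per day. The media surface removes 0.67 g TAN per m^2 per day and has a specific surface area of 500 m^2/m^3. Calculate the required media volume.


A = 8.38*1000 / 0.67 = 12507.463 m^2
V = 12507.463 / 500 = 25.0149

25.0149 m^3


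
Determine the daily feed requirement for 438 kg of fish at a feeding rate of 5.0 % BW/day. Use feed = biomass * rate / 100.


Feeding rate fraction = 5.0% / 100 = 0.05
Daily feed = 438 kg * 0.05 = 21.9 kg/day

21.9 kg/day


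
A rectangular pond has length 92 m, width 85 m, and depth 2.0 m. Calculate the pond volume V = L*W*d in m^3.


Base area = L * W = 92 * 85 = 7820 m^2
Volume = area * depth = 7820 * 2.0 = 15640 m^3

15640 m^3


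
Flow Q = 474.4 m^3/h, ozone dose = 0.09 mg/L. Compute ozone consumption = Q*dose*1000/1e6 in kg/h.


O3 demand (mg/h) = Q * dose * 1000 = 474.4 * 0.09 * 1000 = 42696 mg/h
Convert mg to kg: 42696 / 1e6 = 0.042696 kg/h

0.042696 kg/h


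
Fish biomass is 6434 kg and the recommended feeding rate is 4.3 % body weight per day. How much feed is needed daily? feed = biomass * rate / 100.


Feeding rate fraction = 4.3% / 100 = 0.043
Daily feed = 6434 kg * 0.043 = 276.662 kg/day

276.662 kg/day


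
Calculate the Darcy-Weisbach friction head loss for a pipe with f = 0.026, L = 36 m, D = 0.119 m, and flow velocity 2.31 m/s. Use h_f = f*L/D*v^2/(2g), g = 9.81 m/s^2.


v^2 = 2.31^2 = 5.3361 m^2/s^2
L/D = 36/0.119 = 302.52101
h_f = f*(L/D)*v^2/(2g) = 0.026 * 302.52101 * 5.3361 / 19.62 = 2.13921 m

2.13921 m


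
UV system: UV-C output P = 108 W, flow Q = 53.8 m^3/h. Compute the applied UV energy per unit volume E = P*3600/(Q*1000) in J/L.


Energy delivered per hour = 108 W * 3600 s = 388800 J/h
Volume treated per hour = 53.8 m^3/h * 1000 = 53800 L/h
dose = 388800 / 53800 = 7.22677 J/L

7.22677 J/L


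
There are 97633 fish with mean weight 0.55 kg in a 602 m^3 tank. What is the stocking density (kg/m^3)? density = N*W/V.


Total biomass = 97633 fish * 0.55 kg = 53698.15 kg
Density = total biomass / volume = 53698.15 / 602 = 89.1996 kg/m^3

89.1996 kg/m^3


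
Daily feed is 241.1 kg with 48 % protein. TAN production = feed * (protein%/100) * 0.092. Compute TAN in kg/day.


Protein in feed = 241.1 * 48/100 = 115.728 kg/day
TAN = protein * 0.092 = 115.728 * 0.092 = 10.646976 kg/day

10.646976 kg/day


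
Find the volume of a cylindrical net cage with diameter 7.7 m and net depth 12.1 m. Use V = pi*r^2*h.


r = d/2 = 7.7/2 = 3.85 m
Base area = pi*r^2 = pi*3.85^2 = 46.566257 m^2
Volume = 46.566257 * 12.1 = 563.452 m^3

563.452 m^3


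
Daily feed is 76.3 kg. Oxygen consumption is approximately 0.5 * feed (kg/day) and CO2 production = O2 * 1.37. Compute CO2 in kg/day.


O2 = 76.3 * 0.5 = 38.15
CO2 = 38.15 * 1.37 = 52.2655

52.2655 kg/day


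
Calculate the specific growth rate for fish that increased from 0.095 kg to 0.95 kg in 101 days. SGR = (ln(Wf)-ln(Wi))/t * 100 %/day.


ln(W_f) = ln(0.95) = -0.051293294
ln(W_i) = ln(0.095) = -2.3538784
ln(W_f) - ln(W_i) = -0.051293294 - -2.3538784 = 2.3025851
SGR = 2.3025851 / 101 * 100 = 2.27979 %/day

2.27979 %/day


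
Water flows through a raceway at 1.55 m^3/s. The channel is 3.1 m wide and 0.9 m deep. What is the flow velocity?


Cross-sectional area = W * d = 3.1 * 0.9 = 2.79 m^2
Velocity = Q / A = 1.55 / 2.79 = 0.555556 m/s

0.555556 m/s


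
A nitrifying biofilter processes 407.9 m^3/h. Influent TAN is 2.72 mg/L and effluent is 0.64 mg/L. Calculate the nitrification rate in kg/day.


Concentration drop: TAN_in - TAN_out = 2.72 - 0.64 = 2.08 mg/L
Hourly TAN removed = Q * dTAN = 407.9 m^3/h * 2.08 mg/L = 848.432 g/h  (m^3/h * mg/L = g/h)
Daily TAN removed = 848.432 * 24 = 20362.368 g/day
Convert to kg/day: 20362.368 / 1000 = 20.362368 kg/day

20.362368 kg/day


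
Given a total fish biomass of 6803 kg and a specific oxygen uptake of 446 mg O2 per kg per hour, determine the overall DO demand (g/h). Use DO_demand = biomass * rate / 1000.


Total O2 consumption (mg/h) = 6803 kg * 446 mg/(kg*h) = 3034138 mg/h
Convert to g/h: 3034138 / 1000 = 3034.138 g/h

3034.138 g/h


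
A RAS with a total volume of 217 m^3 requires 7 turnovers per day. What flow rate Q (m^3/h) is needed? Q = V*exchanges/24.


Daily recirculation volume = 217 m^3 * 7 = 1519 m^3/day
Flow rate Q = daily volume / 24 h = 1519 / 24 = 63.2917 m^3/h

63.2917 m^3/h


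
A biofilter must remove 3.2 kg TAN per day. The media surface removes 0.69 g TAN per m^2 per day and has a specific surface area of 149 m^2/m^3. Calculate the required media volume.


A = 3.2*1000 / 0.69 = 4637.6812 m^2
V = 4637.6812 / 149 = 31.1254

31.1254 m^3


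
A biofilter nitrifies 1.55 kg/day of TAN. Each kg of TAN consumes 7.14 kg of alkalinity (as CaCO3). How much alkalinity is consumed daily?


Alkalinity factor: 7.14 kg CaCO3 consumed per kg TAN nitrified
alk = 1.55 kg TAN * 7.14 = 11.067 kg CaCO3/day

11.067 kg CaCO3/day


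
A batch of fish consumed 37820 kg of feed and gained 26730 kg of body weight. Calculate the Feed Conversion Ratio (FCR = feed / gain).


FCR = feed consumed / weight gained
FCR = 37820 kg / 26730 kg = 1.41489

1.41489


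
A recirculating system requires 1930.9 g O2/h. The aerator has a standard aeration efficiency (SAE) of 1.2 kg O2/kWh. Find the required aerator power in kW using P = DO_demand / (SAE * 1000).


SAE in g O2/kWh = 1.2 * 1000 = 1200 g/kWh
P = DO_demand / SAE_g = 1930.9 / 1200 = 1.60908 kW

1.60908 kW


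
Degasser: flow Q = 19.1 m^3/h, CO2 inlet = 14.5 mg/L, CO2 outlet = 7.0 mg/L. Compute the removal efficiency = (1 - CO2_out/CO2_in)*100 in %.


CO2_out / CO2_in = 7.0 / 14.5 = 0.48275862
Fraction remaining = 0.48275862
efficiency = (1 - 0.48275862) * 100 = 51.7241 %

51.7241 %


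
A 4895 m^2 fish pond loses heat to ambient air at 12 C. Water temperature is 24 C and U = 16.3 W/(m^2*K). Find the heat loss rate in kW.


Temperature difference dT = 24 - 12 = 12 K
Heat loss (W) = U * A * dT = 16.3 * 4895 * 12 = 957462 W
Convert to kW: 957462 / 1000 = 957.462 kW

957.462 kW


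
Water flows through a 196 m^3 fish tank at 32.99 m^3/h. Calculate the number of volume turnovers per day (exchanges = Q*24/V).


Daily flow volume = 32.99 m^3/h * 24 h = 791.76 m^3/day
Exchanges = daily flow / tank volume = 791.76 / 196 = 4.03959 exchanges/day

4.03959 exchanges/day


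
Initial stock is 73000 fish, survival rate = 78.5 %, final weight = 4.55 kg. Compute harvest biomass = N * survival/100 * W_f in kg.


Survivors = 73000 * 78.5/100 = 57305 fish
Harvest biomass = survivors * W_f = 57305 * 4.55 = 260737.75 kg

260737.75 kg


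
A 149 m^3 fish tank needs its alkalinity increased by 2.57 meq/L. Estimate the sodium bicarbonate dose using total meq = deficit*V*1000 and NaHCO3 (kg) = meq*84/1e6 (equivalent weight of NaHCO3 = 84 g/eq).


Tank volume in L = 149 m^3 * 1000 = 149000 L
Total meq required = 2.57 meq/L * 149000 L = 382930 meq
NaHCO3 mass = 382930 meq * 84 mg/meq / 1e6 = 32.1661 kg

32.1661 kg


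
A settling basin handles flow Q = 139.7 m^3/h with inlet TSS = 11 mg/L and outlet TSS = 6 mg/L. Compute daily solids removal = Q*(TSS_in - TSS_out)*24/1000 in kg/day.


Concentration drop: TSS_in - TSS_out = 11 - 6 = 5 mg/L
Hourly solids removed = Q * dTSS = 139.7 m^3/h * 5 mg/L = 698.5 g/h  (m^3/h * mg/L = g/h)
Daily solids removed = 698.5 * 24 = 16764 g/day
Convert g to kg: 16764 / 1000 = 16.764 kg/day

16.764 kg/day


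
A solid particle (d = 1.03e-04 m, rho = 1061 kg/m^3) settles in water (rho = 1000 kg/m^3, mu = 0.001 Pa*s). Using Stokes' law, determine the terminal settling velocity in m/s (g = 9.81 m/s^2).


Density difference: rho_p - rho_f = 1061 - 1000 = 61 kg/m^3
d^2 = (1.03e-04)^2 = 1.0609e-08 m^2
Numerator = (rho_p - rho_f) * g * d^2 = 61 * 9.81 * 1.0609e-08 = 6.3485317e-06
Denominator = 18 * mu = 18 * 0.001 = 0.018
v_s = 6.3485317e-06 / 0.018 = 3.52696e-04 m/s
Check: Re = rho_f * v_s * d / mu = 1000 * 3.52696e-04 * 1.03e-04 / 0.001 = 0.0363 < 1, so Stokes' law applies.

3.52696e-04 m/s


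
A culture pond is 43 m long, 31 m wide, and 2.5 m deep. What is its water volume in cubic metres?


Base area = L * W = 43 * 31 = 1333 m^2
Volume = area * depth = 1333 * 2.5 = 3332.5 m^3

3332.5 m^3


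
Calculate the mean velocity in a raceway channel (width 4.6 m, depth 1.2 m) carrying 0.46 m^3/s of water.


Cross-sectional area = W * d = 4.6 * 1.2 = 5.52 m^2
Velocity = Q / A = 0.46 / 5.52 = 0.0833333 m/s

0.0833333 m/s


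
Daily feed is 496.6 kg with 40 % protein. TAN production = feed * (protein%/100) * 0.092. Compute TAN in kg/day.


Protein in feed = 496.6 * 40/100 = 198.64 kg/day
TAN = protein * 0.092 = 198.64 * 0.092 = 18.27488 kg/day

18.27488 kg/day


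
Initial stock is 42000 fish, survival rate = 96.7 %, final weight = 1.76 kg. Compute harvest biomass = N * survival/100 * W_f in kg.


Survivors = 42000 * 96.7/100 = 40614 fish
Harvest biomass = survivors * W_f = 40614 * 1.76 = 71480.64 kg

71480.64 kg


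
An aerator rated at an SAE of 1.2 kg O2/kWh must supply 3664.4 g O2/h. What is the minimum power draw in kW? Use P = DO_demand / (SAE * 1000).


SAE in g O2/kWh = 1.2 * 1000 = 1200 g/kWh
P = DO_demand / SAE_g = 3664.4 / 1200 = 3.05367 kW

3.05367 kW


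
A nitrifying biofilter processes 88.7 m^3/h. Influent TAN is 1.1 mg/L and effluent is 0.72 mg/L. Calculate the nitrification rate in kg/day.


Concentration drop: TAN_in - TAN_out = 1.1 - 0.72 = 0.38 mg/L
Hourly TAN removed = Q * dTAN = 88.7 m^3/h * 0.38 mg/L = 33.706 g/h  (m^3/h * mg/L = g/h)
Daily TAN removed = 33.706 * 24 = 808.944 g/day
Convert to kg/day: 808.944 / 1000 = 0.808944 kg/day

0.808944 kg/day


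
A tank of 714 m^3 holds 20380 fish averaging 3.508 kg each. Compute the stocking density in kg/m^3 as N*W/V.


Total biomass = 20380 fish * 3.508 kg = 71493.04 kg
Density = total biomass / volume = 71493.04 / 714 = 100.13 kg/m^3

100.13 kg/m^3


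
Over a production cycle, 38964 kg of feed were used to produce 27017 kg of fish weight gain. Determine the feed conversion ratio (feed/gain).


FCR = feed consumed / weight gained
FCR = 38964 kg / 27017 kg = 1.4422

1.4422


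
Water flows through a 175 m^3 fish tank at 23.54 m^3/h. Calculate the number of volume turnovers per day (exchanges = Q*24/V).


Daily flow volume = 23.54 m^3/h * 24 h = 564.96 m^3/day
Exchanges = daily flow / tank volume = 564.96 / 175 = 3.22834 exchanges/day

3.22834 exchanges/day


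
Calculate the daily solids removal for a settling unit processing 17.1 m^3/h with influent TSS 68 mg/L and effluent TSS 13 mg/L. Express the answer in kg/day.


Concentration drop: TSS_in - TSS_out = 68 - 13 = 55 mg/L
Hourly solids removed = Q * dTSS = 17.1 m^3/h * 55 mg/L = 940.5 g/h  (m^3/h * mg/L = g/h)
Daily solids removed = 940.5 * 24 = 22572 g/day
Convert g to kg: 22572 / 1000 = 22.572 kg/day

22.572 kg/day


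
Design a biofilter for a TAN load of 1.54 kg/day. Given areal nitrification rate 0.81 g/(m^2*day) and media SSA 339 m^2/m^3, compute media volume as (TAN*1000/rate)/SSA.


A = 1.54*1000 / 0.81 = 1901.2346 m^2
V = 1901.2346 / 339 = 5.60836

5.60836 m^3


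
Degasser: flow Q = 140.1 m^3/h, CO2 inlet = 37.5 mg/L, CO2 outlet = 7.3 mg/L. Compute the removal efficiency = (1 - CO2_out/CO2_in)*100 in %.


CO2_out / CO2_in = 7.3 / 37.5 = 0.19466667
Fraction remaining = 0.19466667
efficiency = (1 - 0.19466667) * 100 = 80.5333 %

80.5333 %


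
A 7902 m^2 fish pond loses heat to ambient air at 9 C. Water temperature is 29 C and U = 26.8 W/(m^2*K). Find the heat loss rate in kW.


Temperature difference dT = 29 - 9 = 20 K
Heat loss (W) = U * A * dT = 26.8 * 7902 * 20 = 4235472 W
Convert to kW: 4235472 / 1000 = 4235.472 kW

4235.472 kW


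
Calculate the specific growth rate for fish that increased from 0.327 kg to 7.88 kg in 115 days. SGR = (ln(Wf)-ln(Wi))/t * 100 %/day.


ln(W_f) = ln(7.88) = 2.0643279
ln(W_i) = ln(0.327) = -1.1177951
ln(W_f) - ln(W_i) = 2.0643279 - -1.1177951 = 3.182123
SGR = 3.182123 / 115 * 100 = 2.76706 %/day

2.76706 %/day


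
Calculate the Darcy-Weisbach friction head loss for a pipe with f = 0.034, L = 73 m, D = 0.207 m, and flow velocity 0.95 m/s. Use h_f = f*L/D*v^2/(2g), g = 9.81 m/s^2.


v^2 = 0.95^2 = 0.9025 m^2/s^2
L/D = 73/0.207 = 352.657
h_f = f*(L/D)*v^2/(2g) = 0.034 * 352.657 * 0.9025 / 19.62 = 0.551543 m

0.551543 m


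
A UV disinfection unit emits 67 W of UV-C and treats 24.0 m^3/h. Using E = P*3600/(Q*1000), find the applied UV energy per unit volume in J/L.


Energy delivered per hour = 67 W * 3600 s = 241200 J/h
Volume treated per hour = 24.0 m^3/h * 1000 = 24000 L/h
dose = 241200 / 24000 = 10.05 J/L

10.05 J/L


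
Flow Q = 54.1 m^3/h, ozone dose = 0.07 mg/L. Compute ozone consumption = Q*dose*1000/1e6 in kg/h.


O3 demand (mg/h) = Q * dose * 1000 = 54.1 * 0.07 * 1000 = 3787 mg/h
Convert mg to kg: 3787 / 1e6 = 0.003787 kg/h

0.003787 kg/h


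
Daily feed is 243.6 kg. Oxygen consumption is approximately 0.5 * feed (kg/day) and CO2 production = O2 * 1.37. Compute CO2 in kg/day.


O2 = 243.6 * 0.5 = 121.8
CO2 = 121.8 * 1.37 = 166.866

166.866 kg/day


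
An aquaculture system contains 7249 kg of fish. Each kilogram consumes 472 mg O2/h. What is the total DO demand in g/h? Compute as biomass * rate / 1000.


Total O2 consumption (mg/h) = 7249 kg * 472 mg/(kg*h) = 3421528 mg/h
Convert to g/h: 3421528 / 1000 = 3421.528 g/h

3421.528 g/h


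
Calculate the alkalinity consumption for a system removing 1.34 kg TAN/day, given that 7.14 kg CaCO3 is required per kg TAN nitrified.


Alkalinity factor: 7.14 kg CaCO3 consumed per kg TAN nitrified
alk = 1.34 kg TAN * 7.14 = 9.5676 kg CaCO3/day

9.5676 kg CaCO3/day


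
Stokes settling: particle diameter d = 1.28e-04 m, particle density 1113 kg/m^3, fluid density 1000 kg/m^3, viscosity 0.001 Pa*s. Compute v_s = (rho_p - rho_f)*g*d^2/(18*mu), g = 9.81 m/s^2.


Density difference: rho_p - rho_f = 1113 - 1000 = 113 kg/m^3
d^2 = (1.28e-04)^2 = 1.6384e-08 m^2
Numerator = (rho_p - rho_f) * g * d^2 = 113 * 9.81 * 1.6384e-08 = 1.8162156e-05
Denominator = 18 * mu = 18 * 0.001 = 0.018
v_s = 1.8162156e-05 / 0.018 = 0.00100901 m/s
Check: Re = rho_f * v_s * d / mu = 1000 * 0.00100901 * 1.28e-04 / 0.001 = 0.129 < 1, so Stokes' law applies.

0.00100901 m/s


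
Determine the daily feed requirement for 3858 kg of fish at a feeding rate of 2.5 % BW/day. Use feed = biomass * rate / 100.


Feeding rate fraction = 2.5% / 100 = 0.025
Daily feed = 3858 kg * 0.025 = 96.45 kg/day

96.45 kg/day


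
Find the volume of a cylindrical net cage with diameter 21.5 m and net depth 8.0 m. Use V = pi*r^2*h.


r = d/2 = 21.5/2 = 10.75 m
Base area = pi*r^2 = pi*10.75^2 = 363.0503 m^2
Volume = 363.0503 * 8.0 = 2904.4 m^3

2904.4 m^3


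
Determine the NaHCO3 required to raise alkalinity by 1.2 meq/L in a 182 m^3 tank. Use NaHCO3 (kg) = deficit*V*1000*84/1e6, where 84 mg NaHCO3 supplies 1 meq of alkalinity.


Tank volume in L = 182 m^3 * 1000 = 182000 L
Total meq required = 1.2 meq/L * 182000 L = 218400 meq
NaHCO3 mass = 218400 meq * 84 mg/meq / 1e6 = 18.3456 kg

18.3456 kg


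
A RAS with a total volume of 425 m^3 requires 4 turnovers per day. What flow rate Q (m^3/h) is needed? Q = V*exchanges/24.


Daily recirculation volume = 425 m^3 * 4 = 1700 m^3/day
Flow rate Q = daily volume / 24 h = 1700 / 24 = 70.8333 m^3/h

70.8333 m^3/h


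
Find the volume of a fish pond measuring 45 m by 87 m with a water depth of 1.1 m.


Base area = L * W = 45 * 87 = 3915 m^2
Volume = area * depth = 3915 * 1.1 = 4306.5 m^3

4306.5 m^3


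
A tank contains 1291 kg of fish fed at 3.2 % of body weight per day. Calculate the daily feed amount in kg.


Feeding rate fraction = 3.2% / 100 = 0.032
Daily feed = 1291 kg * 0.032 = 41.312 kg/day

41.312 kg/day


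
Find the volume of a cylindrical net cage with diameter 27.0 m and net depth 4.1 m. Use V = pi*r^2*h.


r = d/2 = 27.0/2 = 13.5 m
Base area = pi*r^2 = pi*13.5^2 = 572.55526 m^2
Volume = 572.55526 * 4.1 = 2347.48 m^3

2347.48 m^3


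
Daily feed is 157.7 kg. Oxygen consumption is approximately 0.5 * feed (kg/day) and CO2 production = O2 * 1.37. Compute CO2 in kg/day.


O2 = 157.7 * 0.5 = 78.85
CO2 = 78.85 * 1.37 = 108.0245

108.0245 kg/day


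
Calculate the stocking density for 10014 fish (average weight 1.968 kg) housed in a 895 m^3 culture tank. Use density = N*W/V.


Total biomass = 10014 fish * 1.968 kg = 19707.552 kg
Density = total biomass / volume = 19707.552 / 895 = 22.0196 kg/m^3

22.0196 kg/m^3


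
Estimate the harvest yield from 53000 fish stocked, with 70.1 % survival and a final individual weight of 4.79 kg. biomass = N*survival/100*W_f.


Survivors = 53000 * 70.1/100 = 37153 fish
Harvest biomass = survivors * W_f = 37153 * 4.79 = 177962.87 kg

177962.87 kg


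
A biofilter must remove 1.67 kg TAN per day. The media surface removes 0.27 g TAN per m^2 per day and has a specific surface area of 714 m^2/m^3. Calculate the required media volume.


A = 1.67*1000 / 0.27 = 6185.1852 m^2
V = 6185.1852 / 714 = 8.66272

8.66272 m^3


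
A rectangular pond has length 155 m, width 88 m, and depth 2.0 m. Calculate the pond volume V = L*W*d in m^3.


Base area = L * W = 155 * 88 = 13640 m^2
Volume = area * depth = 13640 * 2.0 = 27280 m^3

27280 m^3


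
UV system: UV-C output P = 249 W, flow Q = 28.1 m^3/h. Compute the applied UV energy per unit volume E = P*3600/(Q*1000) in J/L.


Energy delivered per hour = 249 W * 3600 s = 896400 J/h
Volume treated per hour = 28.1 m^3/h * 1000 = 28100 L/h
dose = 896400 / 28100 = 31.9004 J/L

31.9004 J/L


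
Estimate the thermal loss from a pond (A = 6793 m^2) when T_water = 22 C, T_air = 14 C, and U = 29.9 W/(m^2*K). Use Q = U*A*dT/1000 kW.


Temperature difference dT = 22 - 14 = 8 K
Heat loss (W) = U * A * dT = 29.9 * 6793 * 8 = 1624885.6 W
Convert to kW: 1624885.6 / 1000 = 1624.8856 kW

1624.8856 kW


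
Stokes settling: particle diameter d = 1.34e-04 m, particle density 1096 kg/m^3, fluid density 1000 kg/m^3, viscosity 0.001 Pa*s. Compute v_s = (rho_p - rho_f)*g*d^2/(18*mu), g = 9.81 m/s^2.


Density difference: rho_p - rho_f = 1096 - 1000 = 96 kg/m^3
d^2 = (1.34e-04)^2 = 1.7956e-08 m^2
Numerator = (rho_p - rho_f) * g * d^2 = 96 * 9.81 * 1.7956e-08 = 1.6910243e-05
Denominator = 18 * mu = 18 * 0.001 = 0.018
v_s = 1.6910243e-05 / 0.018 = 9.39458e-04 m/s
Check: Re = rho_f * v_s * d / mu = 1000 * 9.39458e-04 * 1.34e-04 / 0.001 = 0.126 < 1, so Stokes' law applies.

9.39458e-04 m/s


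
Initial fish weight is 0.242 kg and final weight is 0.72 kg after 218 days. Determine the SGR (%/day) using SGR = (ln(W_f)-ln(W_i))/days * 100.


ln(W_f) = ln(0.72) = -0.32850407
ln(W_i) = ln(0.242) = -1.4188176
ln(W_f) - ln(W_i) = -0.32850407 - -1.4188176 = 1.0903135
SGR = 1.0903135 / 218 * 100 = 0.500144 %/day

0.500144 %/day


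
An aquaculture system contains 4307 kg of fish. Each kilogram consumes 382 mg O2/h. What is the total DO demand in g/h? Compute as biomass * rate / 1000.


Total O2 consumption (mg/h) = 4307 kg * 382 mg/(kg*h) = 1645274 mg/h
Convert to g/h: 1645274 / 1000 = 1645.274 g/h

1645.274 g/h


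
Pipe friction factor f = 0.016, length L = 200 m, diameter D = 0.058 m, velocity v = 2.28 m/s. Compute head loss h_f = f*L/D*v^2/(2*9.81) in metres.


v^2 = 2.28^2 = 5.1984 m^2/s^2
L/D = 200/0.058 = 3448.2759
h_f = f*(L/D)*v^2/(2g) = 0.016 * 3448.2759 * 5.1984 / 19.62 = 14.6182 m

14.6182 m


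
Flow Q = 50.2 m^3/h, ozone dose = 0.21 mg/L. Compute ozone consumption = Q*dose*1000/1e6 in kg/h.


O3 demand (mg/h) = Q * dose * 1000 = 50.2 * 0.21 * 1000 = 10542 mg/h
Convert mg to kg: 10542 / 1e6 = 0.010542 kg/h

0.010542 kg/h


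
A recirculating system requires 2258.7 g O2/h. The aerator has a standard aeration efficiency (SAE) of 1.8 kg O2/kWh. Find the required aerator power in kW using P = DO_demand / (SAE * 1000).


SAE in g O2/kWh = 1.8 * 1000 = 1800 g/kWh
P = DO_demand / SAE_g = 2258.7 / 1800 = 1.25483 kW

1.25483 kW


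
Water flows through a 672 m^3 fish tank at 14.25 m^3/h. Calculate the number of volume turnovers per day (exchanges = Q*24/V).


Daily flow volume = 14.25 m^3/h * 24 h = 342 m^3/day
Exchanges = daily flow / tank volume = 342 / 672 = 0.508929 exchanges/day

0.508929 exchanges/day


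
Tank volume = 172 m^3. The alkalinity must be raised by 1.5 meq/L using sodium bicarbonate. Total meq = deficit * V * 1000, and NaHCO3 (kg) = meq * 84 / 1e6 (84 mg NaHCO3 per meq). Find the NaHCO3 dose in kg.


Tank volume in L = 172 m^3 * 1000 = 172000 L
Total meq required = 1.5 meq/L * 172000 L = 258000 meq
NaHCO3 mass = 258000 meq * 84 mg/meq / 1e6 = 21.672 kg

21.672 kg


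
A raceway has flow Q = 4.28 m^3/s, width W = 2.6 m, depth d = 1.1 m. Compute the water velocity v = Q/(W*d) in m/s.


Cross-sectional area = W * d = 2.6 * 1.1 = 2.86 m^2
Velocity = Q / A = 4.28 / 2.86 = 1.4965 m/s

1.4965 m/s


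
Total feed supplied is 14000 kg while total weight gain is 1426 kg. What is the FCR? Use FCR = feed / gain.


FCR = feed consumed / weight gained
FCR = 14000 kg / 1426 kg = 9.81767

9.81767


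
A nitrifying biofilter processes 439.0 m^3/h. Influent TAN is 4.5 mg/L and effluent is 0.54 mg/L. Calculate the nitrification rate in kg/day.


Concentration drop: TAN_in - TAN_out = 4.5 - 0.54 = 3.96 mg/L
Hourly TAN removed = Q * dTAN = 439.0 m^3/h * 3.96 mg/L = 1738.44 g/h  (m^3/h * mg/L = g/h)
Daily TAN removed = 1738.44 * 24 = 41722.56 g/day
Convert to kg/day: 41722.56 / 1000 = 41.72256 kg/day

41.72256 kg/day


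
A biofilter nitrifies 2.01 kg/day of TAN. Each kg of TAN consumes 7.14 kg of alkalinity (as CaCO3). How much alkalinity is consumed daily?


Alkalinity factor: 7.14 kg CaCO3 consumed per kg TAN nitrified
alk = 2.01 kg TAN * 7.14 = 14.3514 kg CaCO3/day

14.3514 kg CaCO3/day


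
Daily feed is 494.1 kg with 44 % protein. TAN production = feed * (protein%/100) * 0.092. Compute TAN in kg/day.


Protein in feed = 494.1 * 44/100 = 217.404 kg/day
TAN = protein * 0.092 = 217.404 * 0.092 = 20.001168 kg/day

20.001168 kg/day


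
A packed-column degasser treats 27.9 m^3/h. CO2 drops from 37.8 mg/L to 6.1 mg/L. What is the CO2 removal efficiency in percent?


CO2_out / CO2_in = 6.1 / 37.8 = 0.16137566
Fraction remaining = 0.16137566
efficiency = (1 - 0.16137566) * 100 = 83.8624 %

83.8624 %


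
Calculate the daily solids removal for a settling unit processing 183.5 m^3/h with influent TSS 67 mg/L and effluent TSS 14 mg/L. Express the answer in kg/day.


Concentration drop: TSS_in - TSS_out = 67 - 14 = 53 mg/L
Hourly solids removed = Q * dTSS = 183.5 m^3/h * 53 mg/L = 9725.5 g/h  (m^3/h * mg/L = g/h)
Daily solids removed = 9725.5 * 24 = 233412 g/day
Convert g to kg: 233412 / 1000 = 233.412 kg/day

233.412 kg/day


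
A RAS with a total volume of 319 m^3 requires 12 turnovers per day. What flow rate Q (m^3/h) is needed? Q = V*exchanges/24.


Daily recirculation volume = 319 m^3 * 12 = 3828 m^3/day
Flow rate Q = daily volume / 24 h = 3828 / 24 = 159.5 m^3/h

159.5 m^3/h


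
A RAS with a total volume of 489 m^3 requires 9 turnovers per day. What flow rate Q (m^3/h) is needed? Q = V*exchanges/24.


Daily recirculation volume = 489 m^3 * 9 = 4401 m^3/day
Flow rate Q = daily volume / 24 h = 4401 / 24 = 183.375 m^3/h

183.375 m^3/h


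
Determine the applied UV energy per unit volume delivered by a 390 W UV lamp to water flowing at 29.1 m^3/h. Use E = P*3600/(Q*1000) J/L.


Energy delivered per hour = 390 W * 3600 s = 1404000 J/h
Volume treated per hour = 29.1 m^3/h * 1000 = 29100 L/h
dose = 1404000 / 29100 = 48.2474 J/L

48.2474 J/L


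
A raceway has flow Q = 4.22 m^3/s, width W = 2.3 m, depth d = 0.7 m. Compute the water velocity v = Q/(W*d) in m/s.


Cross-sectional area = W * d = 2.3 * 0.7 = 1.61 m^2
Velocity = Q / A = 4.22 / 1.61 = 2.62112 m/s

2.62112 m/s


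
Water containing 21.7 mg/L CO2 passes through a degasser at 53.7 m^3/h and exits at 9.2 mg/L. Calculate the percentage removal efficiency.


CO2_out / CO2_in = 9.2 / 21.7 = 0.42396313
Fraction remaining = 0.42396313
efficiency = (1 - 0.42396313) * 100 = 57.6037 %

57.6037 %


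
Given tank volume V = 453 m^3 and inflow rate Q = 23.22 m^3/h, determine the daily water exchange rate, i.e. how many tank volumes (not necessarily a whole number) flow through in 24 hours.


Daily flow volume = 23.22 m^3/h * 24 h = 557.28 m^3/day
Exchanges = daily flow / tank volume = 557.28 / 453 = 1.2302 exchanges/day

1.2302 exchanges/day


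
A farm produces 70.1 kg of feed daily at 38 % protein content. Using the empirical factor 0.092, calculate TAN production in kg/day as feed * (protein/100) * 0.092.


Protein in feed = 70.1 * 38/100 = 26.638 kg/day
TAN = protein * 0.092 = 26.638 * 0.092 = 2.450696 kg/day

2.450696 kg/day


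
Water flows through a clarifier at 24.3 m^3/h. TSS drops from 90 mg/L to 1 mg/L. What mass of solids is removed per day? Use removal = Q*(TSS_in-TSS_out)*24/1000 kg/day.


Concentration drop: TSS_in - TSS_out = 90 - 1 = 89 mg/L
Hourly solids removed = Q * dTSS = 24.3 m^3/h * 89 mg/L = 2162.7 g/h  (m^3/h * mg/L = g/h)
Daily solids removed = 2162.7 * 24 = 51904.8 g/day
Convert g to kg: 51904.8 / 1000 = 51.9048 kg/day

51.9048 kg/day


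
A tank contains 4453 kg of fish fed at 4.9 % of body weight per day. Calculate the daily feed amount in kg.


Feeding rate fraction = 4.9% / 100 = 0.049
Daily feed = 4453 kg * 0.049 = 218.197 kg/day

218.197 kg/day


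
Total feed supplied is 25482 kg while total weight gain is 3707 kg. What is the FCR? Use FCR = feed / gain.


FCR = feed consumed / weight gained
FCR = 25482 kg / 3707 kg = 6.87402

6.87402


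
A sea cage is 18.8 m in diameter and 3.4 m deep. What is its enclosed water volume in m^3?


r = d/2 = 18.8/2 = 9.4 m
Base area = pi*r^2 = pi*9.4^2 = 277.59113 m^2
Volume = 277.59113 * 3.4 = 943.81 m^3

943.81 m^3


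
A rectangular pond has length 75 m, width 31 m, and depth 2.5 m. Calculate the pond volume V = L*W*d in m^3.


Base area = L * W = 75 * 31 = 2325 m^2
Volume = area * depth = 2325 * 2.5 = 5812.5 m^3

5812.5 m^3
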